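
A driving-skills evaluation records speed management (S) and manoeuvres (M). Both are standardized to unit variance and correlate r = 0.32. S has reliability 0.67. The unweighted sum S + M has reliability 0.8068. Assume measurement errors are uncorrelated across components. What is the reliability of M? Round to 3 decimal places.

Var(S+M) = 2 + 2·0.32 = 2.640.
True-score variance = ρ_S + ρ_M + 2·0.32, so 0.8068 = (0.67 + ρ_M + 0.64) / 2.640.
ρ_M = 0.8068·2.640 − 0.67 − 0.64 = 0.820.

0.820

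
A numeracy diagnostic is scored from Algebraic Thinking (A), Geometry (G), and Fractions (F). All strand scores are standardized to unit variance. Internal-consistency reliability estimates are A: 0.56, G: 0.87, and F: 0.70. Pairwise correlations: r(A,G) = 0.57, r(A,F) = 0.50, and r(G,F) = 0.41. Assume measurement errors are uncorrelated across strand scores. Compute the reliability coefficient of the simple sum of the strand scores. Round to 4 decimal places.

Var(A+G+F) = 3 + 2·[0.57 + 0.50 + 0.41] = 3 + 2.96 = 5.96.
Under uncorrelated errors the observed covariances equal the true-score covariances, so only the own-variance terms attenuate.
True-score variance = [0.56 + 0.87 + 0.70] + 2.96 = 2.13 + 2.96 = 5.09.
Reliability = 5.09 / 5.96 = 0.8540.

0.8540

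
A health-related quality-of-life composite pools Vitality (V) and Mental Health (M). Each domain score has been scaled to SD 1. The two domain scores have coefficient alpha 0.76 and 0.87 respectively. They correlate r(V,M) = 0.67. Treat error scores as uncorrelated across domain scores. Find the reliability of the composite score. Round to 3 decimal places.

Var(V+M) = 2 + 2·[0.67] = 2 + 1.34 = 3.34.
Under uncorrelated errors the observed covariances equal the true-score covariances, so only the own-variance terms attenuate.
True-score variance = [0.76 + 0.87] + 1.34 = 1.63 + 1.34 = 2.97.
Reliability = 2.97 / 3.34 = 0.889.

0.889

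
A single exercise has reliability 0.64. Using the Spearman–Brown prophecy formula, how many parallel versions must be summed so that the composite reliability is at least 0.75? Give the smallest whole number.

2

k ≥ ρ*(1−ρ₁)/(ρ₁(1−ρ*)) = 0.75·0.36 / (0.64·0.25) = 1.688.
Smallest integer k = 2.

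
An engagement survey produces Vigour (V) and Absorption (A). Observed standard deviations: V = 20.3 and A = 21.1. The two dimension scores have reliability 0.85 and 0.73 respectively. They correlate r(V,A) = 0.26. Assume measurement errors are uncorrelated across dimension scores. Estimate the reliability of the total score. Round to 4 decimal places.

Var(V+A) = 20.3² + 21.1² + 2·[20.3·21.1·0.26] = 857.3 + 222.732 = 1080.03.
With uncorrelated errors the cross-covariances are all true-score covariance, so they carry over unchanged; only the diagonal terms shrink to ρᵢσᵢ².
True-score variance = [20.3²·0.85 + 21.1²·0.73] + 222.732 = 675.28 + 222.732 = 898.011.
Reliability = 898.011 / 1080.03 = 0.8315.

0.8315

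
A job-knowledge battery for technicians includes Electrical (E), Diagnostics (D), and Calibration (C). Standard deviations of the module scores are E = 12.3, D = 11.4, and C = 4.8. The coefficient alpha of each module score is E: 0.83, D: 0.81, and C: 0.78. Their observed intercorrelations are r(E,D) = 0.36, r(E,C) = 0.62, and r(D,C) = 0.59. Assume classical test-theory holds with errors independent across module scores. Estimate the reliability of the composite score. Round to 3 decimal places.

0.898

Var(E+D+C) = 12.3² + 11.4² + 4.8² + 2·[12.3·11.4·0.36 + 12.3·4.8·0.62 + 11.4·4.8·0.59] = 304.29 + 238.738 = 543.028.
Because errors are independent across components, Cov(Tᵢ,Tⱼ) = Cov(Xᵢ,Xⱼ); the off-diagonal part of the true-score variance is the same as above.
True-score variance = [12.3²·0.83 + 11.4²·0.81 + 4.8²·0.78] + 238.738 = 248.81 + 238.738 = 487.547.
Reliability = 487.547 / 543.028 = 0.898.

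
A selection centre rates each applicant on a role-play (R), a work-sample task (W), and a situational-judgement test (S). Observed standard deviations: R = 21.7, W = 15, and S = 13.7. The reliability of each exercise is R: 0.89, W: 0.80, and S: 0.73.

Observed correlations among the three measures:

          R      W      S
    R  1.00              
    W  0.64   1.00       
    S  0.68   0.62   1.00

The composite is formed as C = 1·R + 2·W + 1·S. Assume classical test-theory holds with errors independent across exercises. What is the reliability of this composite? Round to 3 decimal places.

Var(C) = 21.7² + 2²·15² + 13.7² + 2·[2·21.7·15·0.64 + 21.7·13.7·0.68 + 2·15·13.7·0.62] = 1558.58 + 1747.23 = 3305.81.
Because errors are independent across components, Cov(Tᵢ,Tⱼ) = Cov(Xᵢ,Xⱼ); the off-diagonal part of the true-score variance is the same as above.
True-score variance = [21.7²·0.89 + 2²·15²·0.80 + 13.7²·0.73] + 1747.23 = 1276.11 + 1747.23 = 3023.34.
Reliability = 3023.34 / 3305.81 = 0.915.

0.915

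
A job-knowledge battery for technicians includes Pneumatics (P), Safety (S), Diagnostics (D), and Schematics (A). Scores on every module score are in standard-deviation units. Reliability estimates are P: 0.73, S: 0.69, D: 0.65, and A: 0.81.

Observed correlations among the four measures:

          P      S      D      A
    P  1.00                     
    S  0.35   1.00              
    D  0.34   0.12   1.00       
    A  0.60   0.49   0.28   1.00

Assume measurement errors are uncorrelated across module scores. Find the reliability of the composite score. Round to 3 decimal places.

0.866

Var(P+S+D+A) = 4 + 2·[0.35 + 0.34 + 0.60 + 0.12 + 0.49 + 0.28] = 4 + 4.36 = 8.36.
Under uncorrelated errors the observed covariances equal the true-score covariances, so only the own-variance terms attenuate.
True-score variance = [0.73 + 0.69 + 0.65 + 0.81] + 4.36 = 2.88 + 4.36 = 7.24.
Reliability = 7.24 / 8.36 = 0.866.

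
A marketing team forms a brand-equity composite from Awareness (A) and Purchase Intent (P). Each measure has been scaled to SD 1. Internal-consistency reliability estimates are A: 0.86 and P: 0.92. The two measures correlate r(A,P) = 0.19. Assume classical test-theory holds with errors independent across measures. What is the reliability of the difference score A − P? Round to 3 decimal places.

Var(A−P) = 1 + 1 − 2·0.19 = 2 − 0.38 = 1.62.
Because errors are independent across components, Cov(Tᵢ,Tⱼ) = Cov(Xᵢ,Xⱼ); the off-diagonal part of the true-score variance is the same as above.
True-score variance = [0.86 + 0.92] − 0.38 = 1.78 − 0.38 = 1.4.
Reliability = 1.4 / 1.62 = 0.864.

0.864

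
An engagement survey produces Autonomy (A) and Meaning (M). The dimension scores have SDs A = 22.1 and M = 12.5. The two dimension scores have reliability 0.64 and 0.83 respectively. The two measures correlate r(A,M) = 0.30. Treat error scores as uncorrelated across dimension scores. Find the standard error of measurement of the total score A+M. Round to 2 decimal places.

Var(total) = 644.66 + 165.75 = 810.41.
True-score variance = 442.27 + 165.75 = 608.02, so reliability = 0.7503.
Error variance = 810.41 − 608.02 = 202.39; SEM = √202.39 = 14.23.

14.23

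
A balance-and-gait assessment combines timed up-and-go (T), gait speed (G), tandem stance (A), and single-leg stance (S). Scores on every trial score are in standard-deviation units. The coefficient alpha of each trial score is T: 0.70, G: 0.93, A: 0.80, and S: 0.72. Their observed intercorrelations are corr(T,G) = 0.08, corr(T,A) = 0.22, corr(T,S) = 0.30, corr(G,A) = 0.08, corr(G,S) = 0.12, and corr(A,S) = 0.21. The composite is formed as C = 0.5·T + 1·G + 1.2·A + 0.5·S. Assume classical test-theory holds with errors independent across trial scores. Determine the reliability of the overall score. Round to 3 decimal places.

0.874

Var(C) = 0.5² + 1 + 1.2² + 0.5² + 2·[0.5·0.08 + 0.6·0.22 + 0.25·0.30 + 1.2·0.08 + 0.5·0.12 + 0.6·0.21] = 2.94 + 1.058 = 3.998.
Because errors are independent across components, Cov(Tᵢ,Tⱼ) = Cov(Xᵢ,Xⱼ); the off-diagonal part of the true-score variance is the same as above.
True-score variance = [0.5²·0.70 + 0.93 + 1.2²·0.80 + 0.5²·0.72] + 1.058 = 2.437 + 1.058 = 3.495.
Reliability = 3.495 / 3.998 = 0.874.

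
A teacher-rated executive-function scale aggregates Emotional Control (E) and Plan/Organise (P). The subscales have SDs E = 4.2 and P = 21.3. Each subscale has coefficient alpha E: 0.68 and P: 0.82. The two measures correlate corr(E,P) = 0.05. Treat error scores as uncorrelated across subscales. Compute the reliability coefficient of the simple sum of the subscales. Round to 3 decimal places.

0.818

Var(E+P) = 4.2² + 21.3² + 2·[4.2·21.3·0.05] = 471.33 + 8.946 = 480.276.
With uncorrelated errors the cross-covariances are all true-score covariance, so they carry over unchanged; only the diagonal terms shrink to ρᵢσᵢ².
True-score variance = [4.2²·0.68 + 21.3²·0.82] + 8.946 = 384.021 + 8.946 = 392.967.
Reliability = 392.967 / 480.276 = 0.818.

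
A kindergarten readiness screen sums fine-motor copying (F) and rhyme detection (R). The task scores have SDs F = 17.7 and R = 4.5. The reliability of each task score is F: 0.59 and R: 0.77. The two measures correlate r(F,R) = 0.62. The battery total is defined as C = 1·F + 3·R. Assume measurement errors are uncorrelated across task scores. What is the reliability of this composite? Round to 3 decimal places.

Var(C) = 17.7² + 3²·4.5² + 2·[3·17.7·4.5·0.62] = 495.54 + 296.298 = 791.838.
Under uncorrelated errors the observed covariances equal the true-score covariances, so only the own-variance terms attenuate.
True-score variance = [17.7²·0.59 + 3²·4.5²·0.77] + 296.298 = 325.174 + 296.298 = 621.472.
Reliability = 621.472 / 791.838 = 0.785.

0.785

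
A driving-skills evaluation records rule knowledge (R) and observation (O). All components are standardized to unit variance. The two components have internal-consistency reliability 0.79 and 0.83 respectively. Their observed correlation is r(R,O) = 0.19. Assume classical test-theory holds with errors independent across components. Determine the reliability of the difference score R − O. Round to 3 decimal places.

0.765

Var(R−O) = 1 + 1 − 2·0.19 = 2 − 0.38 = 1.62.
Under uncorrelated errors the observed covariances equal the true-score covariances, so only the own-variance terms attenuate.
True-score variance = [0.79 + 0.83] − 0.38 = 1.62 − 0.38 = 1.24.
Reliability = 1.24 / 1.62 = 0.765.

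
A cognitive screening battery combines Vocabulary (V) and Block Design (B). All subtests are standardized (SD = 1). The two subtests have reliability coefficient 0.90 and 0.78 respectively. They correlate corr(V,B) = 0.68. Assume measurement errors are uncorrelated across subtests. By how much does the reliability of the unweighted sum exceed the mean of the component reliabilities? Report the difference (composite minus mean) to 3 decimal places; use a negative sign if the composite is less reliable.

0.065

Var(sum) = 2 + 1.36 = 3.36; true-score variance = 1.68 + 1.36 = 3.04; composite reliability = 0.9048.
Mean component reliability = 0.8400.
Difference = 0.9048 − 0.8400 = 0.065.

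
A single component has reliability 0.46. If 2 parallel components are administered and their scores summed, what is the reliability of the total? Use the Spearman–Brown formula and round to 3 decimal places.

0.630

ρ_k = kρ / (1 + (k−1)ρ) = 2·0.46 / (1 + 1·0.46) = 0.920 / 1.460 = 0.630.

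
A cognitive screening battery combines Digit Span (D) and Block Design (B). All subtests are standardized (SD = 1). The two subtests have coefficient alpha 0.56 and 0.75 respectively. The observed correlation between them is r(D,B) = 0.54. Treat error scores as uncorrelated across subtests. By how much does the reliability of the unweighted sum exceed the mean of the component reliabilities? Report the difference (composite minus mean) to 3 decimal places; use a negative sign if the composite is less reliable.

0.121

Var(sum) = 2 + 1.08 = 3.08; true-score variance = 1.31 + 1.08 = 2.39; composite reliability = 0.7760.
Mean component reliability = 0.6550.
Difference = 0.7760 − 0.6550 = 0.121.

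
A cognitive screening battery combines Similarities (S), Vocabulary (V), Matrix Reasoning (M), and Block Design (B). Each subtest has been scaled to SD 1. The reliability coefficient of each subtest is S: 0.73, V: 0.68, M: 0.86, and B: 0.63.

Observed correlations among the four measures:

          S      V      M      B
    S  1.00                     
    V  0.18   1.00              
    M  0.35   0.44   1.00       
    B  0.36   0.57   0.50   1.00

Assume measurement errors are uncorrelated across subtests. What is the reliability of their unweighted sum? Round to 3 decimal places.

Var(S+V+M+B) = 4 + 2·[0.18 + 0.35 + 0.36 + 0.44 + 0.57 + 0.50] = 4 + 4.8 = 8.8.
Because errors are independent across components, Cov(Tᵢ,Tⱼ) = Cov(Xᵢ,Xⱼ); the off-diagonal part of the true-score variance is the same as above.
True-score variance = [0.73 + 0.68 + 0.86 + 0.63] + 4.8 = 2.9 + 4.8 = 7.7.
Reliability = 7.7 / 8.8 = 0.875.

0.875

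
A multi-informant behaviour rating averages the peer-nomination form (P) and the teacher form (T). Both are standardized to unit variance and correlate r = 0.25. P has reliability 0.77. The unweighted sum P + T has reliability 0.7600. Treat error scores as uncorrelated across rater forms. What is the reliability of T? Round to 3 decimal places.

Var(P+T) = 2 + 2·0.25 = 2.500.
True-score variance = ρ_P + ρ_T + 2·0.25, so 0.7600 = (0.77 + ρ_T + 0.50) / 2.500.
ρ_T = 0.7600·2.500 − 0.77 − 0.50 = 0.630.

0.630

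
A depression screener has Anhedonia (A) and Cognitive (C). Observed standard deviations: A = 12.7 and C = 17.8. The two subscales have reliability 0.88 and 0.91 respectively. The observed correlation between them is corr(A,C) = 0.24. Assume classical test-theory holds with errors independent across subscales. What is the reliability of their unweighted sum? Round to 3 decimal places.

0.918

Var(A+C) = 12.7² + 17.8² + 2·[12.7·17.8·0.24] = 478.13 + 108.509 = 586.639.
With uncorrelated errors the cross-covariances are all true-score covariance, so they carry over unchanged; only the diagonal terms shrink to ρᵢσᵢ².
True-score variance = [12.7²·0.88 + 17.8²·0.91] + 108.509 = 430.26 + 108.509 = 538.768.
Reliability = 538.768 / 586.639 = 0.918.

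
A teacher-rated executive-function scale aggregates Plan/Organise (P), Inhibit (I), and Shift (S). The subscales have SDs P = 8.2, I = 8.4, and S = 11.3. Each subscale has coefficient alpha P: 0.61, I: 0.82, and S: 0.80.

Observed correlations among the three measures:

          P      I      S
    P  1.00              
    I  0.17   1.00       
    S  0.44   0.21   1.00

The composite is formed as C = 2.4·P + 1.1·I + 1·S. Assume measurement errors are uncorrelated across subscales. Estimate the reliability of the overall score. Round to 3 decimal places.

Var(C) = 2.4²·8.2² + 1.1²·8.4² + 11.3² + 2·[2.64·8.2·8.4·0.17 + 2.4·8.2·11.3·0.44 + 1.1·8.4·11.3·0.21] = 600.37 + 301.378 = 901.748.
Because errors are independent across components, Cov(Tᵢ,Tⱼ) = Cov(Xᵢ,Xⱼ); the off-diagonal part of the true-score variance is the same as above.
True-score variance = [2.4²·8.2²·0.61 + 1.1²·8.4²·0.82 + 11.3²·0.80] + 301.378 = 408.416 + 301.378 = 709.794.
Reliability = 709.794 / 901.748 = 0.787.

0.787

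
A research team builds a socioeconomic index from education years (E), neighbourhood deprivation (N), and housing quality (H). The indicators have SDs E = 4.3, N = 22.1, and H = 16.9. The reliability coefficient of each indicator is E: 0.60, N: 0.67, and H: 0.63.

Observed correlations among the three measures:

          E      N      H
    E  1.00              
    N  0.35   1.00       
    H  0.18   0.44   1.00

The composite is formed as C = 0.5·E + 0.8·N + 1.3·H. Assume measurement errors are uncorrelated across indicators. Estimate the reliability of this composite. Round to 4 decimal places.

Var(C) = 0.5²·4.3² + 0.8²·22.1² + 1.3²·16.9² + 2·[0.4·4.3·22.1·0.35 + 0.65·4.3·16.9·0.18 + 1.04·22.1·16.9·0.44] = 799.886 + 385.431 = 1185.32.
Because errors are independent across components, Cov(Tᵢ,Tⱼ) = Cov(Xᵢ,Xⱼ); the off-diagonal part of the true-score variance is the same as above.
True-score variance = [0.5²·4.3²·0.60 + 0.8²·22.1²·0.67 + 1.3²·16.9²·0.63] + 385.431 = 516.293 + 385.431 = 901.724.
Reliability = 901.724 / 1185.32 = 0.7607.

0.7607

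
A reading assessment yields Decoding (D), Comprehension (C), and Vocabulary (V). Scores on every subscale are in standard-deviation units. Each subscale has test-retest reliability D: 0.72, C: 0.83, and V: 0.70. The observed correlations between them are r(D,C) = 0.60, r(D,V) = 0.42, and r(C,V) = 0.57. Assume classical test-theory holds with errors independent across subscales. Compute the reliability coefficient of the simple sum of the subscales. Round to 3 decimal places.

0.879

Var(D+C+V) = 3 + 2·[0.60 + 0.42 + 0.57] = 3 + 3.18 = 6.18.
Under uncorrelated errors the observed covariances equal the true-score covariances, so only the own-variance terms attenuate.
True-score variance = [0.72 + 0.83 + 0.70] + 3.18 = 2.25 + 3.18 = 5.43.
Reliability = 5.43 / 6.18 = 0.879.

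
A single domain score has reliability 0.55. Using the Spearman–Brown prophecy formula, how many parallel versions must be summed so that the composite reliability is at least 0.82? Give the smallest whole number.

4

k ≥ ρ*(1−ρ₁)/(ρ₁(1−ρ*)) = 0.82·0.45 / (0.55·0.18) = 3.727.
Smallest integer k = 4.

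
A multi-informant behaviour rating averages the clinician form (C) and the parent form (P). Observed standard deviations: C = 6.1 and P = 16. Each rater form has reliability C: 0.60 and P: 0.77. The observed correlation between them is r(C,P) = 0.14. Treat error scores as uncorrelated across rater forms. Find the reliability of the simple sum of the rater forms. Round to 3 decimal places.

0.770

Var(C+P) = 6.1² + 16² + 2·[6.1·16·0.14] = 293.21 + 27.328 = 320.538.
With uncorrelated errors the cross-covariances are all true-score covariance, so they carry over unchanged; only the diagonal terms shrink to ρᵢσᵢ².
True-score variance = [6.1²·0.60 + 16²·0.77] + 27.328 = 219.446 + 27.328 = 246.774.
Reliability = 246.774 / 320.538 = 0.770.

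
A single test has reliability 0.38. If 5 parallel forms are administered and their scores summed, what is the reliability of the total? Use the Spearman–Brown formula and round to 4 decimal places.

ρ_k = kρ / (1 + (k−1)ρ) = 5·0.38 / (1 + 4·0.38) = 1.900 / 2.520 = 0.7540.

0.7540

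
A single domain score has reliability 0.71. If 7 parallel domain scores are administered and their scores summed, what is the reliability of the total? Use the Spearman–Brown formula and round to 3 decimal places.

ρ_k = kρ / (1 + (k−1)ρ) = 7·0.71 / (1 + 6·0.71) = 4.970 / 5.260 = 0.945.

0.945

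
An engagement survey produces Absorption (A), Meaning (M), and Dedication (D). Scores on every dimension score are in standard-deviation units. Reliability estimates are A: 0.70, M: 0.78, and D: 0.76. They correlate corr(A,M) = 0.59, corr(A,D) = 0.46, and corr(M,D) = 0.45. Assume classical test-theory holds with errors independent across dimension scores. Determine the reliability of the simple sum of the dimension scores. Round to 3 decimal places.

Var(A+M+D) = 3 + 2·[0.59 + 0.46 + 0.45] = 3 + 3 = 6.
Under uncorrelated errors the observed covariances equal the true-score covariances, so only the own-variance terms attenuate.
True-score variance = [0.70 + 0.78 + 0.76] + 3 = 2.24 + 3 = 5.24.
Reliability = 5.24 / 6 = 0.873.

0.873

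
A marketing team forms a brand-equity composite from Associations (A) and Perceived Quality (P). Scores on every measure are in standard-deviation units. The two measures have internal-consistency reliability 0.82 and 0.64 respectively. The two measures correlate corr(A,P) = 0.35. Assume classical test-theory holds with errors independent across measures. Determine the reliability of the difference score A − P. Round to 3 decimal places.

Var(A−P) = 1 + 1 − 2·0.35 = 2 − 0.7 = 1.3.
With uncorrelated errors the cross-covariances are all true-score covariance, so they carry over unchanged; only the diagonal terms shrink to ρᵢσᵢ².
True-score variance = [0.82 + 0.64] − 0.7 = 1.46 − 0.7 = 0.76.
Reliability = 0.76 / 1.3 = 0.585.

0.585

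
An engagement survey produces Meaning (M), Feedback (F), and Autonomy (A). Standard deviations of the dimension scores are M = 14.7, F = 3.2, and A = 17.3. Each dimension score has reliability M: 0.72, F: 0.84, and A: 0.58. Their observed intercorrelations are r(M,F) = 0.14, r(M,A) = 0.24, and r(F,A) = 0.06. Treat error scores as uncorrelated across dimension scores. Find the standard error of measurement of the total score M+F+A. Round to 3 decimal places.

13.706

Var(total) = 525.62 + 141.883 = 667.503.
True-score variance = 337.775 + 141.883 = 479.658, so reliability = 0.7186.
Error variance = 667.503 − 479.658 = 187.845; SEM = √187.845 = 13.706.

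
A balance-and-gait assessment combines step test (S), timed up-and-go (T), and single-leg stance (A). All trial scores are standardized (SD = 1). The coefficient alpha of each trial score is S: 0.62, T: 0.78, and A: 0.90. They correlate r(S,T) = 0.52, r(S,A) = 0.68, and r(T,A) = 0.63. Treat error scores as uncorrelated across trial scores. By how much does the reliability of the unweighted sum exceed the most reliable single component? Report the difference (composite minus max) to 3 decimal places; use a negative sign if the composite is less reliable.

-0.005

Var(sum) = 3 + 3.66 = 6.66; true-score variance = 2.3 + 3.66 = 5.96; composite reliability = 0.8949.
Max component reliability = 0.9000.
Difference = 0.8949 − 0.9000 = -0.005.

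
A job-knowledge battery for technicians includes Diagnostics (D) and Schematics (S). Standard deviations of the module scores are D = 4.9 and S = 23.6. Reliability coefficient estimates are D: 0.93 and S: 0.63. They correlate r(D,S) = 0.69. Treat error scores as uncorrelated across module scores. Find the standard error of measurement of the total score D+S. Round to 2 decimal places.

14.41

Var(total) = 580.97 + 159.583 = 740.553.
True-score variance = 373.214 + 159.583 = 532.797, so reliability = 0.7195.
Error variance = 740.553 − 532.797 = 207.756; SEM = √207.756 = 14.41.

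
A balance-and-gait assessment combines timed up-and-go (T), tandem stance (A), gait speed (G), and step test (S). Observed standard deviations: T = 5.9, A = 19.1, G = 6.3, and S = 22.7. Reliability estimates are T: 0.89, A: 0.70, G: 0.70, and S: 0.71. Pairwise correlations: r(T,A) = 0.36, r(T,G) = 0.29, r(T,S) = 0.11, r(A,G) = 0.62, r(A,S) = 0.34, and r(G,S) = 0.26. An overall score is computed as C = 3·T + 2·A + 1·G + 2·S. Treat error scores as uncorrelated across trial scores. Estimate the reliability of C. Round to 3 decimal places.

Var(C) = 3²·5.9² + 2²·19.1² + 6.3² + 2²·22.7² + 2·[6·5.9·19.1·0.36 + 3·5.9·6.3·0.29 + 6·5.9·22.7·0.11 + 2·19.1·6.3·0.62 + 4·19.1·22.7·0.34 + 2·6.3·22.7·0.26] = 3873.38 + 2354.74 = 6228.12.
Because errors are independent across components, Cov(Tᵢ,Tⱼ) = Cov(Xᵢ,Xⱼ); the off-diagonal part of the true-score variance is the same as above.
True-score variance = [3²·5.9²·0.89 + 2²·19.1²·0.70 + 6.3²·0.70 + 2²·22.7²·0.71] + 2354.74 = 2791.5 + 2354.74 = 5146.25.
Reliability = 5146.25 / 6228.12 = 0.826.

0.826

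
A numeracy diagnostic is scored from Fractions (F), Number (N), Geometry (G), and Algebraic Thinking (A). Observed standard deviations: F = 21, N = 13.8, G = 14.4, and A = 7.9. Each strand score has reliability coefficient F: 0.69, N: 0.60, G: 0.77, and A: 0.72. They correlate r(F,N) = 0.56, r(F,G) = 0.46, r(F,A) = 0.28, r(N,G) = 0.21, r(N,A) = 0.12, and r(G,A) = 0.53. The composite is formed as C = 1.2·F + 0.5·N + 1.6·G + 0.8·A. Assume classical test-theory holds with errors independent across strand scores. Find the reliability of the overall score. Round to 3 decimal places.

0.848

Var(C) = 1.2²·21² + 0.5²·13.8² + 1.6²·14.4² + 0.8²·7.9² + 2·[0.6·21·13.8·0.56 + 1.92·21·14.4·0.46 + 0.96·21·7.9·0.28 + 0.8·13.8·14.4·0.21 + 0.4·13.8·7.9·0.12 + 1.28·14.4·7.9·0.53] = 1253.43 + 1049.68 = 2303.11.
Under uncorrelated errors the observed covariances equal the true-score covariances, so only the own-variance terms attenuate.
True-score variance = [1.2²·21²·0.69 + 0.5²·13.8²·0.60 + 1.6²·14.4²·0.77 + 0.8²·7.9²·0.72] + 1049.68 = 904.25 + 1049.68 = 1953.93.
Reliability = 1953.93 / 2303.11 = 0.848.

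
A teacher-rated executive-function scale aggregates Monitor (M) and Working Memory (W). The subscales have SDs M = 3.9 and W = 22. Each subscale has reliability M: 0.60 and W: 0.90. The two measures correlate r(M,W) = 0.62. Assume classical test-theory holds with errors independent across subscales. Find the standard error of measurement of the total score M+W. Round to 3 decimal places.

Var(total) = 499.21 + 106.392 = 605.602.
True-score variance = 444.726 + 106.392 = 551.118, so reliability = 0.9100.
Error variance = 605.602 − 551.118 = 54.484; SEM = √54.484 = 7.381.

7.381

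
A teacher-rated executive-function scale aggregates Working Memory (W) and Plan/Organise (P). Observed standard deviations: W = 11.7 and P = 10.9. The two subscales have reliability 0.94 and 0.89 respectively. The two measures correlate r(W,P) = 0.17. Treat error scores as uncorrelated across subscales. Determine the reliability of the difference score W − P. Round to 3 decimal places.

Var(W−P) = 11.7² + 10.9² − 2·11.7·10.9·0.17 = 255.7 − 43.3602 = 212.34.
Because errors are independent across components, Cov(Tᵢ,Tⱼ) = Cov(Xᵢ,Xⱼ); the off-diagonal part of the true-score variance is the same as above.
True-score variance = [11.7²·0.94 + 10.9²·0.89] − 43.3602 = 234.417 − 43.3602 = 191.057.
Reliability = 191.057 / 212.34 = 0.900.

0.900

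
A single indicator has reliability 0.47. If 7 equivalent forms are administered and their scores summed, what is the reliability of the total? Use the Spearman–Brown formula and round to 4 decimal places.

0.8613

ρ_k = kρ / (1 + (k−1)ρ) = 7·0.47 / (1 + 6·0.47) = 3.290 / 3.820 = 0.8613.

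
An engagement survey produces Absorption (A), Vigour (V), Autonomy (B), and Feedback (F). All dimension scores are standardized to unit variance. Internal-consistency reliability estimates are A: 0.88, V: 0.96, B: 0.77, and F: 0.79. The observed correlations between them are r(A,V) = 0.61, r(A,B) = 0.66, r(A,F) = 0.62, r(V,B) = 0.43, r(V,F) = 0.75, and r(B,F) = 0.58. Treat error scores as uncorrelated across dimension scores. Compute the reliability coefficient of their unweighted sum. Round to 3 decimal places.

Var(A+V+B+F) = 4 + 2·[0.61 + 0.66 + 0.62 + 0.43 + 0.75 + 0.58] = 4 + 7.3 = 11.3.
With uncorrelated errors the cross-covariances are all true-score covariance, so they carry over unchanged; only the diagonal terms shrink to ρᵢσᵢ².
True-score variance = [0.88 + 0.96 + 0.77 + 0.79] + 7.3 = 3.4 + 7.3 = 10.7.
Reliability = 10.7 / 11.3 = 0.947.

0.947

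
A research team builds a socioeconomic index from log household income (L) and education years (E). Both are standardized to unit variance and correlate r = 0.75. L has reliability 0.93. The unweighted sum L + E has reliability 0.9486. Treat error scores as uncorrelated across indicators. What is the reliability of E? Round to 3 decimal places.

0.890

Var(L+E) = 2 + 2·0.75 = 3.500.
True-score variance = ρ_L + ρ_E + 2·0.75, so 0.9486 = (0.93 + ρ_E + 1.50) / 3.500.
ρ_E = 0.9486·3.500 − 0.93 − 1.50 = 0.890.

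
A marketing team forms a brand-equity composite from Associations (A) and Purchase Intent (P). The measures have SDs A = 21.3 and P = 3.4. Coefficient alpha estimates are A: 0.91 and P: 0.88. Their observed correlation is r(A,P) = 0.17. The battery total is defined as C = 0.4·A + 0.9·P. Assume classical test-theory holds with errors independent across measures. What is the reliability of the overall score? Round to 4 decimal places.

Var(C) = 0.4²·21.3² + 0.9²·3.4² + 2·[0.36·21.3·3.4·0.17] = 81.954 + 8.86421 = 90.8182.
Because errors are independent across components, Cov(Tᵢ,Tⱼ) = Cov(Xᵢ,Xⱼ); the off-diagonal part of the true-score variance is the same as above.
True-score variance = [0.4²·21.3²·0.91 + 0.9²·3.4²·0.88] + 8.86421 = 74.2972 + 8.86421 = 83.1614.
Reliability = 83.1614 / 90.8182 = 0.9157.

0.9157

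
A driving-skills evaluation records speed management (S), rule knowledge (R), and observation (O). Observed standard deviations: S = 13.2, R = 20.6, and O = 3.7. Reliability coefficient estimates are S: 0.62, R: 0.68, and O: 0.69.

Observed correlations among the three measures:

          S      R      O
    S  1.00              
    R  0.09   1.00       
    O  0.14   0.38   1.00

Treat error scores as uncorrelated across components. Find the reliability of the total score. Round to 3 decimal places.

Var(S+R+O) = 13.2² + 20.6² + 3.7² + 2·[13.2·20.6·0.09 + 13.2·3.7·0.14 + 20.6·3.7·0.38] = 612.29 + 120.548 = 732.838.
Under uncorrelated errors the observed covariances equal the true-score covariances, so only the own-variance terms attenuate.
True-score variance = [13.2²·0.62 + 20.6²·0.68 + 3.7²·0.69] + 120.548 = 406.04 + 120.548 = 526.588.
Reliability = 526.588 / 732.838 = 0.719.

0.719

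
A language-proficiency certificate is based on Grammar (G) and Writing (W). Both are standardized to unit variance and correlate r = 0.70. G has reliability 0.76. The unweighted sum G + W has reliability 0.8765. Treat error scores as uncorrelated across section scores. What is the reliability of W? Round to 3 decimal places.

Var(G+W) = 2 + 2·0.70 = 3.400.
True-score variance = ρ_G + ρ_W + 2·0.70, so 0.8765 = (0.76 + ρ_W + 1.40) / 3.400.
ρ_W = 0.8765·3.400 − 0.76 − 1.40 = 0.820.

0.820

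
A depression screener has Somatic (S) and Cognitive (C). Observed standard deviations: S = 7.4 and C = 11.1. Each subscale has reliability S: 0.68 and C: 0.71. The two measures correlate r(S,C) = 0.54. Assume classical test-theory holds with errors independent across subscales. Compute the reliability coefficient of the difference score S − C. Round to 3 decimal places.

Var(S−C) = 7.4² + 11.1² − 2·7.4·11.1·0.54 = 177.97 − 88.7112 = 89.2588.
Because errors are independent across components, Cov(Tᵢ,Tⱼ) = Cov(Xᵢ,Xⱼ); the off-diagonal part of the true-score variance is the same as above.
True-score variance = [7.4²·0.68 + 11.1²·0.71] − 88.7112 = 124.716 − 88.7112 = 36.0047.
Reliability = 36.0047 / 89.2588 = 0.403.

0.403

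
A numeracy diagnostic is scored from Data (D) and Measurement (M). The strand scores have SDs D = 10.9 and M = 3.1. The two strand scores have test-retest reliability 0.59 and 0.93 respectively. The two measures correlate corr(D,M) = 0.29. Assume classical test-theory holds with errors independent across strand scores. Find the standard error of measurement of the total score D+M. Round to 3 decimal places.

Var(total) = 128.42 + 19.5982 = 148.018.
True-score variance = 79.0352 + 19.5982 = 98.6334, so reliability = 0.6664.
Error variance = 148.018 − 98.6334 = 49.3848; SEM = √49.3848 = 7.027.

7.027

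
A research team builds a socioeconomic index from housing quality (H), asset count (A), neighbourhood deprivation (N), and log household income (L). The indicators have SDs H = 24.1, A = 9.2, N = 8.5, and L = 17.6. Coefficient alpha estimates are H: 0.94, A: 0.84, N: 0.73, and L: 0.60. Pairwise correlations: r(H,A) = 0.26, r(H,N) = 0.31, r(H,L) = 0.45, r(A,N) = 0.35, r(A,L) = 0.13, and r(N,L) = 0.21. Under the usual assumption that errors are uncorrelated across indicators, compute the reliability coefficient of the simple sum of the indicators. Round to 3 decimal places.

0.895

Var(H+A+N+L) = 24.1² + 9.2² + 8.5² + 17.6² + 2·[24.1·9.2·0.26 + 24.1·8.5·0.31 + 24.1·17.6·0.45 + 9.2·8.5·0.35 + 9.2·17.6·0.13 + 8.5·17.6·0.21] = 1047.46 + 783.717 = 1831.18.
Under uncorrelated errors the observed covariances equal the true-score covariances, so only the own-variance terms attenuate.
True-score variance = [24.1²·0.94 + 9.2²·0.84 + 8.5²·0.73 + 17.6²·0.60] + 783.717 = 855.658 + 783.717 = 1639.37.
Reliability = 1639.37 / 1831.18 = 0.895.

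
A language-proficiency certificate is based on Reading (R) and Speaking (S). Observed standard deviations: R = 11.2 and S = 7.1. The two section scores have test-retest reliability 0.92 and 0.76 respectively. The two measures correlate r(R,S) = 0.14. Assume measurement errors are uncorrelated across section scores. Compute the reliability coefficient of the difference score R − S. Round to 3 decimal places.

Var(R−S) = 11.2² + 7.1² − 2·11.2·7.1·0.14 = 175.85 − 22.2656 = 153.584.
With uncorrelated errors the cross-covariances are all true-score covariance, so they carry over unchanged; only the diagonal terms shrink to ρᵢσᵢ².
True-score variance = [11.2²·0.92 + 7.1²·0.76] − 22.2656 = 153.716 − 22.2656 = 131.451.
Reliability = 131.451 / 153.584 = 0.856.

0.856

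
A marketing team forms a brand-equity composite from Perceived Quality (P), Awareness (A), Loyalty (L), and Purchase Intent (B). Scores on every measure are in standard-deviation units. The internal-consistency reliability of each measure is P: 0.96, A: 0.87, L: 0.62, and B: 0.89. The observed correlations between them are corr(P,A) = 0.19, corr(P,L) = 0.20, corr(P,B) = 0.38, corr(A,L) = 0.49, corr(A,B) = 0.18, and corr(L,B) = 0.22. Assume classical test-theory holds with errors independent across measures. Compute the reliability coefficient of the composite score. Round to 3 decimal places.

Var(P+A+L+B) = 4 + 2·[0.19 + 0.20 + 0.38 + 0.49 + 0.18 + 0.22] = 4 + 3.32 = 7.32.
Because errors are independent across components, Cov(Tᵢ,Tⱼ) = Cov(Xᵢ,Xⱼ); the off-diagonal part of the true-score variance is the same as above.
True-score variance = [0.96 + 0.87 + 0.62 + 0.89] + 3.32 = 3.34 + 3.32 = 6.66.
Reliability = 6.66 / 7.32 = 0.910.

0.910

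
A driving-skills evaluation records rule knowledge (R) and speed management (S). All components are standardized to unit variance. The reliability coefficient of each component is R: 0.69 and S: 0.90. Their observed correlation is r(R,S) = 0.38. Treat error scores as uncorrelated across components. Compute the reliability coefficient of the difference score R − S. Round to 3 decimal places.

Var(R−S) = 1 + 1 − 2·0.38 = 2 − 0.76 = 1.24.
Because errors are independent across components, Cov(Tᵢ,Tⱼ) = Cov(Xᵢ,Xⱼ); the off-diagonal part of the true-score variance is the same as above.
True-score variance = [0.69 + 0.90] − 0.76 = 1.59 − 0.76 = 0.83.
Reliability = 0.83 / 1.24 = 0.669.

0.669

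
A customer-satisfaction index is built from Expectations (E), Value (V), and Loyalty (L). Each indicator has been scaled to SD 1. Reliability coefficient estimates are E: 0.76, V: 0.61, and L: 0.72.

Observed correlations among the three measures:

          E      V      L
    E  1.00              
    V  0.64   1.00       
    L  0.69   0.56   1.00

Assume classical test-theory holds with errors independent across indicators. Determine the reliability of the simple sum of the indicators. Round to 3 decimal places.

Var(E+V+L) = 3 + 2·[0.64 + 0.69 + 0.56] = 3 + 3.78 = 6.78.
Under uncorrelated errors the observed covariances equal the true-score covariances, so only the own-variance terms attenuate.
True-score variance = [0.76 + 0.61 + 0.72] + 3.78 = 2.09 + 3.78 = 5.87.
Reliability = 5.87 / 6.78 = 0.866.

0.866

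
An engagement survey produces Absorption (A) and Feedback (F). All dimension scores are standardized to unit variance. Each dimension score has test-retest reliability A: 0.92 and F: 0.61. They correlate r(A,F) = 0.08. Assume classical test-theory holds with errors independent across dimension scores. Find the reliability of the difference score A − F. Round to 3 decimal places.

0.745

Var(A−F) = 1 + 1 − 2·0.08 = 2 − 0.16 = 1.84.
Because errors are independent across components, Cov(Tᵢ,Tⱼ) = Cov(Xᵢ,Xⱼ); the off-diagonal part of the true-score variance is the same as above.
True-score variance = [0.92 + 0.61] − 0.16 = 1.53 − 0.16 = 1.37.
Reliability = 1.37 / 1.84 = 0.745.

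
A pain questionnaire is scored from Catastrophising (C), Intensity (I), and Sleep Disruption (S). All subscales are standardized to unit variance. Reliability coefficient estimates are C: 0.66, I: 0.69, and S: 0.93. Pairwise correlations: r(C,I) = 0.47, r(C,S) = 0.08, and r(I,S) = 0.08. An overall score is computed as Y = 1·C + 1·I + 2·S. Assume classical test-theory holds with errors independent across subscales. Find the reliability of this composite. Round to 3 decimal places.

0.877

Var(Y) = 1 + 1 + 2² + 2·[0.47 + 2·0.08 + 2·0.08] = 6 + 1.58 = 7.58.
With uncorrelated errors the cross-covariances are all true-score covariance, so they carry over unchanged; only the diagonal terms shrink to ρᵢσᵢ².
True-score variance = [0.66 + 0.69 + 2²·0.93] + 1.58 = 5.07 + 1.58 = 6.65.
Reliability = 6.65 / 7.58 = 0.877.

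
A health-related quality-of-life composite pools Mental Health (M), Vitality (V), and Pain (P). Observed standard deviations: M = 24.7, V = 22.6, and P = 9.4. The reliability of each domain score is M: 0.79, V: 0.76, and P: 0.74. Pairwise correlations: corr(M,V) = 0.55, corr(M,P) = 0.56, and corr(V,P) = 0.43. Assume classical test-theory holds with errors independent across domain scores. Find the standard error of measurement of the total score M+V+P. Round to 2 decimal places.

Var(total) = 1209.21 + 1056.78 = 2265.99.
True-score variance = 935.535 + 1056.78 = 1992.32, so reliability = 0.8792.
Error variance = 2265.99 − 1992.32 = 273.675; SEM = √273.675 = 16.54.

16.54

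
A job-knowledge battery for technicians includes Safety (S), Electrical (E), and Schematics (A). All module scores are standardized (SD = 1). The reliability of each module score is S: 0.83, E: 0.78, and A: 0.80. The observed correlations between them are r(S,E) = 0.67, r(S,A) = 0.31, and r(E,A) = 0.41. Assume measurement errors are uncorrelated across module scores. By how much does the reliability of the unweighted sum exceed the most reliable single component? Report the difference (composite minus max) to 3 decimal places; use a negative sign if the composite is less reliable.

Var(sum) = 3 + 2.78 = 5.78; true-score variance = 2.41 + 2.78 = 5.19; composite reliability = 0.8979.
Max component reliability = 0.8300.
Difference = 0.8979 − 0.8300 = 0.068.

0.068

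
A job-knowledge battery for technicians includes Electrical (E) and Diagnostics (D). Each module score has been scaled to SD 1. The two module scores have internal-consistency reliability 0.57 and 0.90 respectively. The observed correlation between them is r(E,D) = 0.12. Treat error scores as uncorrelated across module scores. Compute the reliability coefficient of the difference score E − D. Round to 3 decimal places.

Var(E−D) = 1 + 1 − 2·0.12 = 2 − 0.24 = 1.76.
Under uncorrelated errors the observed covariances equal the true-score covariances, so only the own-variance terms attenuate.
True-score variance = [0.57 + 0.90] − 0.24 = 1.47 − 0.24 = 1.23.
Reliability = 1.23 / 1.76 = 0.699.

0.699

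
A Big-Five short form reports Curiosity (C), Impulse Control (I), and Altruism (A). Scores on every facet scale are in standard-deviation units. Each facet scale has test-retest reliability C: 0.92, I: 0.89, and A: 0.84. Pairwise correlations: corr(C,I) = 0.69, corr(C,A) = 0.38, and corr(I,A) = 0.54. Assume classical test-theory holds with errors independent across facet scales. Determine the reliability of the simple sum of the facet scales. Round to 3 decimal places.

0.944

Var(C+I+A) = 3 + 2·[0.69 + 0.38 + 0.54] = 3 + 3.22 = 6.22.
With uncorrelated errors the cross-covariances are all true-score covariance, so they carry over unchanged; only the diagonal terms shrink to ρᵢσᵢ².
True-score variance = [0.92 + 0.89 + 0.84] + 3.22 = 2.65 + 3.22 = 5.87.
Reliability = 5.87 / 6.22 = 0.944.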